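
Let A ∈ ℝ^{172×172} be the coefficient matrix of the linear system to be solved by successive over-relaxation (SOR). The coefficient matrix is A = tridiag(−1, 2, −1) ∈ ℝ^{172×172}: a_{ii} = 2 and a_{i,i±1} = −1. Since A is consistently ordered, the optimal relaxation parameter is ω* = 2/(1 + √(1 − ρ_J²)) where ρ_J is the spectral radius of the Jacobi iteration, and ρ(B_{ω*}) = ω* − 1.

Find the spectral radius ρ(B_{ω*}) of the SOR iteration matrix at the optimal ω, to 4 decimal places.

spectrum of D⁻¹(L+U) = {cos(kπ/173) : 1≤k≤172}; ρ_J = cos(π/173) = 0.9998.
1 − cos²(π/173) = sin²(π/173) ⇒ √(1−ρ_J²) = sin(π/173) = 0.01816.
ω* = 2/(1+0.01816) = 1.9643
At ω = 1.9643 every |λ(B_ω)| = ω−1, so ρ_SOR = 0.9643.

ρ_SOR = 0.9643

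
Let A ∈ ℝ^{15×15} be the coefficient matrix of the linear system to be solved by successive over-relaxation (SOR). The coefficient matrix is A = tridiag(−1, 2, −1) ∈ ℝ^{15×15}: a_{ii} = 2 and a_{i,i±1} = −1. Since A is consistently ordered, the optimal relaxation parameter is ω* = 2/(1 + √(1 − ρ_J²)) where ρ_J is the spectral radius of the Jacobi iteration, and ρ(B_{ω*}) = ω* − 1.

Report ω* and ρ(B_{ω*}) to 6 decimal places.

½·tridiag(1,0,1) at n=15: λ_k = cos(kπ/16); max |λ| at k=1 ⇒ ρ_J = cos(π/16) ≈ 0.980785.
1 − cos²(π/16) = sin²(π/16) ⇒ √(1−ρ_J²) = sin(π/16) = 0.1950903.
Then 2/(1+√(1−ρ_J²)) = 2/(1+0.1950903); ω* = 2/1.1950903 = 1.673514.
ρ_SOR = ω* − 1 = 1.673514 − 1 = 0.673514.

ω* = 1.673514, ρ_SOR = 0.673514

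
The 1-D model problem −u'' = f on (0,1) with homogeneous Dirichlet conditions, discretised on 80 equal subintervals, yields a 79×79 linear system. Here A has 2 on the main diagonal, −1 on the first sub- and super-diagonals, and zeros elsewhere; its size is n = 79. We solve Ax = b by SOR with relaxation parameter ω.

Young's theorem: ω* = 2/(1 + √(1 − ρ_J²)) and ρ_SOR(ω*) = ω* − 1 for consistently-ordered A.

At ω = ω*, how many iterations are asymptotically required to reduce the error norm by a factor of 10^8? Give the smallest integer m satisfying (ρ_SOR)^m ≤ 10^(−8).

½·tridiag(1,0,1) at n=79: λ_k = cos(kπ/80); max |λ| at k=1 ⇒ ρ_J = cos(π/80) ≈ 0.9992290.
√(1−ρ_J²) simplifies to sin(π/80) = 0.0392598.
Young: ω* = 2/(1+√(1−ρ_J²)) = 2/(1+0.0392598) = 2/1.0392598 = 1.9244466.
ρ_SOR = ω* − 1 ≈ 0.9244466.
8·ln10 = 18.4207; −ln(0.9244466) = 0.07856; m = ⌈18.4207/0.07856⌉ = ⌈234.479⌉ = 235.

m = 235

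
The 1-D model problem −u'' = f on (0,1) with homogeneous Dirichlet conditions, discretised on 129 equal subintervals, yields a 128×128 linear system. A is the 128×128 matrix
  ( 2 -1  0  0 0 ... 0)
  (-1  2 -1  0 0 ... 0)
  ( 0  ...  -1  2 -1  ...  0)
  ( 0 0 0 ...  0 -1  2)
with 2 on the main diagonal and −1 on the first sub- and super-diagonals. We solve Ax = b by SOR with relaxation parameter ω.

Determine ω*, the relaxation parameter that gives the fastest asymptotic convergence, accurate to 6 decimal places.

[ρ_J] n=128: ρ(B_J) = cos(π/(n+1)) = cos(π/129) = 0.999703.
√(1−ρ_J²) = |sin(π/129)| = 0.0243510
[ω*] 2 ÷ (1 + 0.0243510) = 2 ÷ 1.0243510 = 1.952456.
ρ(B_{ω*}) = ω*−1 = 0.952456

ω* = 1.952456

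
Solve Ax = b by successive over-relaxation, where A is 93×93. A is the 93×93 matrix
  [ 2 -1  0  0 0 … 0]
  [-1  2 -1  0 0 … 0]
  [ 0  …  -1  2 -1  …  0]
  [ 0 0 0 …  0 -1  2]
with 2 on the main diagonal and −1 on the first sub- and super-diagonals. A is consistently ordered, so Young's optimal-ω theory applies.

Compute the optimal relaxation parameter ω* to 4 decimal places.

ω* = 1.9353

n=93: λ(B_J) = 1 − λ(A)/2 = cos(kπ/94); k=1 gives ρ_J = 0.9994.
√(1−ρ_J²) = |sin(π/94)| = 0.03341
ω* = 2 / (1 + 0.03341) = 2 / 1.03341 ≈ 1.9353.
and ρ(B_{ω*}) = 1.9353 − 1 = 0.9353.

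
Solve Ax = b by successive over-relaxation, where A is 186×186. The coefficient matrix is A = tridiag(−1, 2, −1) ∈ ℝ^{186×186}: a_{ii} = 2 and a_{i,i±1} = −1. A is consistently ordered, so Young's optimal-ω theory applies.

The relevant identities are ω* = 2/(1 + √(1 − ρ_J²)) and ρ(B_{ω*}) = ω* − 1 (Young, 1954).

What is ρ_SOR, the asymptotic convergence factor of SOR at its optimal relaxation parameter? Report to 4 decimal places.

ρ_SOR = 0.9670

[ρ_J] n=186: ρ(B_J) = cos(π/(n+1)) = cos(π/187) = 0.9999.
root = sin(π/187) = 0.01680  (since 1−cos² = sin²).
ω* = 2/(1+0.01680) = 1.9670
[ρ_SOR] ω* − 1 = 0.9670.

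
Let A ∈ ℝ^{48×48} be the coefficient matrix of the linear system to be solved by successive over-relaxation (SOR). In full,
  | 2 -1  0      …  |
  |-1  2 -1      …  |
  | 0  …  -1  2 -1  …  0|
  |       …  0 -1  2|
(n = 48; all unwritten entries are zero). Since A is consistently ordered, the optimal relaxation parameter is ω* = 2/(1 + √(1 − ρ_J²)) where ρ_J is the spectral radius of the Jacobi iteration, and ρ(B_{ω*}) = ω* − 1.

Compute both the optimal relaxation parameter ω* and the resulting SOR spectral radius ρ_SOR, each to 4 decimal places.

ω* = 1.8796, ρ_SOR = 0.8796

With n=48, ρ(Jacobi) = cos(π/49) = 0.9979.
√(1−ρ_J²) = |sin(π/49)| = 0.06407
ω* = 2/(1+0.06407) = 1.8796
ρ_SOR = ω* − 1 = 1.8796 − 1 = 0.8796.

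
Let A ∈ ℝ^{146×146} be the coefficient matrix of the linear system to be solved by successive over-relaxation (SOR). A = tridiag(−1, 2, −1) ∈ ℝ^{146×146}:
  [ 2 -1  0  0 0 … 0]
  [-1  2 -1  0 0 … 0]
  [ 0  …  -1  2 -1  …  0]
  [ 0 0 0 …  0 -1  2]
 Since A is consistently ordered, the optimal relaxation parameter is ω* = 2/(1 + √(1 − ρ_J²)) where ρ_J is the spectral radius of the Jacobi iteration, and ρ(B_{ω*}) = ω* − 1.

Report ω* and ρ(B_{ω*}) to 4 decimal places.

ω* = 1.9582, ρ_SOR = 0.9582

spectrum of D⁻¹(L+U) = {cos(kπ/147) : 1≤k≤146}; ρ_J = cos(π/147) = 0.9998.
√(1−ρ_J²) simplifies to sin(π/147) = 0.02137.
Then 2/(1+√(1−ρ_J²)) = 2/(1+0.02137); ω* = 2/1.02137 = 1.9582.
ρ_SOR = ω* − 1 ≈ 0.9582.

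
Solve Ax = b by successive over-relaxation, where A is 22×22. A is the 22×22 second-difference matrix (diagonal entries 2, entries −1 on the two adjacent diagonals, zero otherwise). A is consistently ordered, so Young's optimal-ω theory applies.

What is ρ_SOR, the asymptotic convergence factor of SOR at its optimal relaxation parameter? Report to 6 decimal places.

ρ_SOR = 0.760305

With n=22, ρ(Jacobi) = cos(π/23) = 0.990686.
√(1−ρ_J²) simplifies to sin(π/23) = 0.1361666.
ω* = 2/(1+0.1361666) = 1.760305
ρ(B_{ω*}) = ω*−1 = 0.760305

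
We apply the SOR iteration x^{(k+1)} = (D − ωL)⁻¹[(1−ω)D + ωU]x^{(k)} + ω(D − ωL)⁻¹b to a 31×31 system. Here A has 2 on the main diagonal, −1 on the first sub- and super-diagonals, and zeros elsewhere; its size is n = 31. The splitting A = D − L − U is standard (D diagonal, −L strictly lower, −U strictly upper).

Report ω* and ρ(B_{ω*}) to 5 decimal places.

ω* = 1.82147, ρ_SOR = 0.82147

½·tridiag(1,0,1) at n=31: λ_k = cos(kπ/32); max |λ| at k=1 ⇒ ρ_J = cos(π/32) ≈ 0.99518.
√(1−ρ_J²) simplifies to sin(π/32) = 0.098017.
[ω*] 2 ÷ (1 + 0.098017) = 2 ÷ 1.098017 = 1.82147.
Hence ρ(B_{ω*}) = 1.82147 − 1 = 0.82147.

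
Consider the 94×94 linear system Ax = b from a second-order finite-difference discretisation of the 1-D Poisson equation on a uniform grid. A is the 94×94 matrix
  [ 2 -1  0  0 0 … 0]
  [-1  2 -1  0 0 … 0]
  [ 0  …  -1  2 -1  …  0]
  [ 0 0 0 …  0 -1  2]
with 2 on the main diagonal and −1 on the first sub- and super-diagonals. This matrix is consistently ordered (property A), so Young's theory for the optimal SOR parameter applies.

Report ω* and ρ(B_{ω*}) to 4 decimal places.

spectrum of D⁻¹(L+U) = {cos(kπ/95) : 1≤k≤94}; ρ_J = cos(π/95) = 0.9995.
1 − cos²(π/95) = sin²(π/95) ⇒ √(1−ρ_J²) = sin(π/95) = 0.03306.
[ω*] 2 ÷ (1 + 0.03306) = 2 ÷ 1.03306 = 1.9360.
and ρ(B_{ω*}) = 1.9360 − 1 = 0.9360.

ω* = 1.9360, ρ_SOR = 0.9360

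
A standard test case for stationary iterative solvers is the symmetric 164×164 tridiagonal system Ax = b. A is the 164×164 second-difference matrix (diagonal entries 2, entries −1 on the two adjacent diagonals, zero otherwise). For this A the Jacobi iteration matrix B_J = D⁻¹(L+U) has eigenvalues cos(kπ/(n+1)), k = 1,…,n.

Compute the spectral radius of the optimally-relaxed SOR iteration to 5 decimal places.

[ρ_J] n=164: ρ(B_J) = cos(π/(n+1)) = cos(π/165) = 0.99982.
√(1−ρ_J²) = |sin(π/165)| = 0.019039
[ω*] 2 ÷ (1 + 0.019039) = 2 ÷ 1.019039 = 1.96263.
ρ_SOR = ω* − 1 ≈ 0.96263.

ρ_SOR = 0.96263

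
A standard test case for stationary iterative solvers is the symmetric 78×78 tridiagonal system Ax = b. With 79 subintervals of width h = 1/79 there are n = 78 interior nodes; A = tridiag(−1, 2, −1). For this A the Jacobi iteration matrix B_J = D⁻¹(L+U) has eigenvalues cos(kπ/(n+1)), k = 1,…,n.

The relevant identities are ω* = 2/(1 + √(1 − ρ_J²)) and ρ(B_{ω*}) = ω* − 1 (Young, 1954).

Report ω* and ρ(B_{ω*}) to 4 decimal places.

½·tridiag(1,0,1) at n=78: λ_k = cos(kπ/79); max |λ| at k=1 ⇒ ρ_J = cos(π/79) ≈ 0.9992.
1 − cos²(π/79) = sin²(π/79) ⇒ √(1−ρ_J²) = sin(π/79) = 0.03976.
ω* = 2/(1+0.03976) = 1.9235
[ρ_SOR] ω* − 1 = 0.9235.

ω* = 1.9235, ρ_SOR = 0.9235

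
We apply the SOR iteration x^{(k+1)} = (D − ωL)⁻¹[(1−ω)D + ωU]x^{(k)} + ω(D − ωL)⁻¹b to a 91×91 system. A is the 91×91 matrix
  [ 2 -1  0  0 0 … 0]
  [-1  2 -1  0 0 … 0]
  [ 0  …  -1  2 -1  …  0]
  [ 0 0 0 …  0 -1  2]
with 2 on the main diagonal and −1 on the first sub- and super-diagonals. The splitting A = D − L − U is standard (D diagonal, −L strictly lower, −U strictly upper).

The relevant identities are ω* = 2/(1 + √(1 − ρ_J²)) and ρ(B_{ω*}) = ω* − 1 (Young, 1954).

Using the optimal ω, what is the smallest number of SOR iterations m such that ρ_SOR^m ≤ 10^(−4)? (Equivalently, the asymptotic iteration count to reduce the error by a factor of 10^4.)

m = 135

n=91: λ(B_J) = 1 − λ(A)/2 = cos(kπ/92); k=1 gives ρ_J = 0.9994170.
root = sin(π/92) = 0.0341411  (since 1−cos² = sin²).
ω* = 2/(1+0.0341411) = 1.9339721
ρ(B_{ω*}) = ω*−1 = 0.9339721
For 4 digits: m = 4·ln10 / (−ln 0.9339721) = 9.21034/0.0683087 = 134.834; round up → m = 135.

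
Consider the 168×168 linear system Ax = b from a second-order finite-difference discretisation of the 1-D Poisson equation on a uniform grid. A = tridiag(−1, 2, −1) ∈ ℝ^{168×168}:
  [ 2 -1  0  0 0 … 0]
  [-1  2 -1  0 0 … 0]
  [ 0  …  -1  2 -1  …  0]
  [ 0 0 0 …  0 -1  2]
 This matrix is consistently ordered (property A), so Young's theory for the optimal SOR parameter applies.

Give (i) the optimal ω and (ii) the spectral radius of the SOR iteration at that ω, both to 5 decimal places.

spectrum of D⁻¹(L+U) = {cos(kπ/169) : 1≤k≤168}; ρ_J = cos(π/169) = 0.99983.
1 − cos²(π/169) = sin²(π/169) ⇒ √(1−ρ_J²) = sin(π/169) = 0.018588.
Young: ω* = 2/(1+√(1−ρ_J²)) = 2/(1+0.018588) = 2/1.018588 = 1.96350.
[ρ_SOR] ω* − 1 = 0.96350.

ω* = 1.96350, ρ_SOR = 0.96350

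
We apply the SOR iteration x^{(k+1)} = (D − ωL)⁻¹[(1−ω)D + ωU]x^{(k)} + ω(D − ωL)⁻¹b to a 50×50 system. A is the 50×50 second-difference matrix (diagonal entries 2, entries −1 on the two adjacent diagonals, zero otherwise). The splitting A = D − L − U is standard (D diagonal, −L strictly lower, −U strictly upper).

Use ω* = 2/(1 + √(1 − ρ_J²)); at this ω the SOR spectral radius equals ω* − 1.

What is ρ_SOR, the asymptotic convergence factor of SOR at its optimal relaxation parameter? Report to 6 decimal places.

n=50: λ(B_J) = 1 − λ(A)/2 = cos(kπ/51); k=1 gives ρ_J = 0.998103.
1 − cos²(π/51) = sin²(π/51) ⇒ √(1−ρ_J²) = sin(π/51) = 0.0615609.
Then 2/(1+√(1−ρ_J²)) = 2/(1+0.0615609); ω* = 2/1.0615609 = 1.884018.
ρ(B_{ω*}) = ω*−1 = 0.884018

ρ_SOR = 0.884018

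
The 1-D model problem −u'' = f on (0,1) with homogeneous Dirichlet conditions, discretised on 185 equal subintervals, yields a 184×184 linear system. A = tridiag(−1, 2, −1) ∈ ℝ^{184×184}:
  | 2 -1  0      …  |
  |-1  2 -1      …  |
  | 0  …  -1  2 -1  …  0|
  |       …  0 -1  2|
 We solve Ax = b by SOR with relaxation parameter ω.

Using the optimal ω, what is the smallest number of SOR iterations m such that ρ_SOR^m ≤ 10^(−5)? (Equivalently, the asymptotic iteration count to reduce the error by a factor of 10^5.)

m = 339

ρ_J = max_k |cos(kπ/185)| = cos(π/185) = 0.9998558
root = sin(π/185) = 0.0169808  (since 1−cos² = sin²).
ω* = 2/(1+0.0169808) = 1.9666055
and ρ(B_{ω*}) = 1.9666055 − 1 = 0.9666055.
Need (0.9666055)^m ≤ 10^(−5): m ≥ 5·ln10/|ln 0.9666055| = 11.5129/0.0339648 = 338.966 ⇒ m = 339.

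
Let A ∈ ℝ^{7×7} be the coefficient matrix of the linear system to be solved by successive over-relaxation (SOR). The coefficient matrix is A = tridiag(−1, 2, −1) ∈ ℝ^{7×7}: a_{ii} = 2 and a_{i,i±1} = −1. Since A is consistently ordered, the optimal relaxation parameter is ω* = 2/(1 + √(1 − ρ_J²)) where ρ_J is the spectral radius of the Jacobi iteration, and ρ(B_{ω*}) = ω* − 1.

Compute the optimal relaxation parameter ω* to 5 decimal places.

n=7: λ(B_J) = 1 − λ(A)/2 = cos(kπ/8); k=1 gives ρ_J = 0.92388.
root = sin(π/8) = 0.382683  (since 1−cos² = sin²).
ω* = 2/(1 + 0.382683) = 2/1.382683 = 1.44646.
Hence ρ(B_{ω*}) = 1.44646 − 1 = 0.44646.

ω* = 1.44646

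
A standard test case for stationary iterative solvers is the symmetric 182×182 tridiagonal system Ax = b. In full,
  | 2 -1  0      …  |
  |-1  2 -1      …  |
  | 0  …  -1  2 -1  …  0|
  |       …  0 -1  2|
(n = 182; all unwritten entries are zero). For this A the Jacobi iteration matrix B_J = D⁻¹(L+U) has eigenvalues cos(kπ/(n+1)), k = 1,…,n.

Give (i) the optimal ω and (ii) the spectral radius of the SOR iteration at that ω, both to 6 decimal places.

ω* = 1.966247, ρ_SOR = 0.966247

B_J for the 182×182 system has eigenvalues cos(kπ/183); ρ_J = cos(π/183) = 0.999853.
√(1−ρ_J²) simplifies to sin(π/183) = 0.0171663.
[ω*] 2 ÷ (1 + 0.0171663) = 2 ÷ 1.0171663 = 1.966247.
ρ(B_{ω*}) = ω*−1 = 0.966247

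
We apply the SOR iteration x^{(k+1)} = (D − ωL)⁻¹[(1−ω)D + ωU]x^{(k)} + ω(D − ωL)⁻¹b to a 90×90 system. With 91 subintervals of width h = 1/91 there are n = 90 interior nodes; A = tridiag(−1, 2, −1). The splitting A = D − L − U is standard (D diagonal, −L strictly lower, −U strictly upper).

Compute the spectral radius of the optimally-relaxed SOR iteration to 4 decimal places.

n=90: λ(B_J) = 1 − λ(A)/2 = cos(kπ/91); k=1 gives ρ_J = 0.9994.
root = sin(π/91) = 0.03452  (since 1−cos² = sin²).
ω* = 2 / (1 + 0.03452) = 2 / 1.03452 ≈ 1.9333.
and ρ(B_{ω*}) = 1.9333 − 1 = 0.9333.

ρ_SOR = 0.9333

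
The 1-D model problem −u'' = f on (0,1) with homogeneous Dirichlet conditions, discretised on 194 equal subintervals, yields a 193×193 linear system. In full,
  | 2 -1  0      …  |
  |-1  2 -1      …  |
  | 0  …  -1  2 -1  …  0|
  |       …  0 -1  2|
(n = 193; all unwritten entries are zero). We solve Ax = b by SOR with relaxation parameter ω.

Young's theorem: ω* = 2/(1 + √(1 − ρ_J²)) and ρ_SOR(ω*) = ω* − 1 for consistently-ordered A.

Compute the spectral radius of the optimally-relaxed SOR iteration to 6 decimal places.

ρ_SOR = 0.968130

[ρ_J] n=193: ρ(B_J) = cos(π/(n+1)) = cos(π/194) = 0.999869.
root = sin(π/194) = 0.0161931  (since 1−cos² = sin²).
Then 2/(1+√(1−ρ_J²)) = 2/(1+0.0161931); ω* = 2/1.0161931 = 1.968130.
and ρ(B_{ω*}) = 1.968130 − 1 = 0.968130.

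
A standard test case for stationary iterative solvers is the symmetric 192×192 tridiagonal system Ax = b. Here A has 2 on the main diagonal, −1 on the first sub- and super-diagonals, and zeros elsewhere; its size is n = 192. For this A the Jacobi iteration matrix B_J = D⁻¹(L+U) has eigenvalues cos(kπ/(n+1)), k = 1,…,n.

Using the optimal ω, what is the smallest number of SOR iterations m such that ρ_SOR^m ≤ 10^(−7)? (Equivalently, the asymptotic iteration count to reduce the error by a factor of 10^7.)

With n=192, ρ(Jacobi) = cos(π/193) = 0.9998675.
1 − cos²(π/193) = sin²(π/193) ⇒ √(1−ρ_J²) = sin(π/193) = 0.0162770.
Then 2/(1+√(1−ρ_J²)) = 2/(1+0.0162770); ω* = 2/1.0162770 = 1.9679674.
[ρ_SOR] ω* − 1 = 0.9679674.
(0.9679674)^m ≤ 10^{−7}  ⇒  m·ln(0.9679674) ≤ −7·ln10  ⇒  m ≥ 495.075  ⇒  m = 496

m = 496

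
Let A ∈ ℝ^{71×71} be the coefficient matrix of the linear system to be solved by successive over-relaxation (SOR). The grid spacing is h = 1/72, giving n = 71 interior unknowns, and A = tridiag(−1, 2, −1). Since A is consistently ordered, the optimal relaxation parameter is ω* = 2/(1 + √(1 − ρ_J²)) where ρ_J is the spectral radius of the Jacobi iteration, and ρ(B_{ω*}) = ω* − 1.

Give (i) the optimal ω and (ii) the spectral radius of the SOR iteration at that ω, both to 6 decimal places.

½·tridiag(1,0,1) at n=71: λ_k = cos(kπ/72); max |λ| at k=1 ⇒ ρ_J = cos(π/72) ≈ 0.999048.
root = sin(π/72) = 0.0436194  (since 1−cos² = sin²).
So ω* = 2/1.0436194 = 1.916407 (Young).
ρ(B_{ω*}) = ω*−1 = 0.916407

ω* = 1.916407, ρ_SOR = 0.916407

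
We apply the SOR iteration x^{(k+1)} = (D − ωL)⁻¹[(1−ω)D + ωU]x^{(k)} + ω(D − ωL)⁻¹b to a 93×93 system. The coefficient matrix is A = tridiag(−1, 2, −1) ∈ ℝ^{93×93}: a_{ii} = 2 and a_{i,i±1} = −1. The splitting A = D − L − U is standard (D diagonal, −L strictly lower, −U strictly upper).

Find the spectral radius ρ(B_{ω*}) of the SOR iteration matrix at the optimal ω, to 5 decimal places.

ρ_SOR = 0.93533

spectrum of D⁻¹(L+U) = {cos(kπ/94) : 1≤k≤93}; ρ_J = cos(π/94) = 0.99944.
√(1 − cos²(π/94)) = sin(π/94) ≈ 0.033415.
ω* = 2 / (1 + 0.033415) = 2 / 1.033415 ≈ 1.93533.
ρ_SOR = ω* − 1 ≈ 0.93533.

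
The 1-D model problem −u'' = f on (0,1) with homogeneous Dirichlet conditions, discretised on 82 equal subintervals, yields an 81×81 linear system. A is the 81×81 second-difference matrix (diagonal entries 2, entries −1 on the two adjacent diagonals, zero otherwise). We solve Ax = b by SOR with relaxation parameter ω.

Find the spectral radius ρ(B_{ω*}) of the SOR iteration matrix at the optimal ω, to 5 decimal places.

ρ_SOR = 0.92622

[ρ_J] n=81: ρ(B_J) = cos(π/(n+1)) = cos(π/82) = 0.99927.
root = sin(π/82) = 0.038303  (since 1−cos² = sin²).
So ω* = 2/1.038303 = 1.92622 (Young).
[ρ_SOR] ω* − 1 = 0.92622.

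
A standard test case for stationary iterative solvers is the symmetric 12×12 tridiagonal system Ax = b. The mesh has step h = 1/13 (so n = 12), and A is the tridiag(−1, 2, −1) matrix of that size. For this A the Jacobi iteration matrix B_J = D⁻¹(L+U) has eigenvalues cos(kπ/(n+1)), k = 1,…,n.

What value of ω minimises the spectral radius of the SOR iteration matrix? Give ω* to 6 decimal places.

[ρ_J] n=12: ρ(B_J) = cos(π/(n+1)) = cos(π/13) = 0.970942.
√(1 − cos²(π/13)) = sin(π/13) ≈ 0.2393157.
ω* = 2/(1 + 0.2393157) = 2/1.2393157 = 1.613794.
Hence ρ(B_{ω*}) = 1.613794 − 1 = 0.613794.

ω* = 1.613794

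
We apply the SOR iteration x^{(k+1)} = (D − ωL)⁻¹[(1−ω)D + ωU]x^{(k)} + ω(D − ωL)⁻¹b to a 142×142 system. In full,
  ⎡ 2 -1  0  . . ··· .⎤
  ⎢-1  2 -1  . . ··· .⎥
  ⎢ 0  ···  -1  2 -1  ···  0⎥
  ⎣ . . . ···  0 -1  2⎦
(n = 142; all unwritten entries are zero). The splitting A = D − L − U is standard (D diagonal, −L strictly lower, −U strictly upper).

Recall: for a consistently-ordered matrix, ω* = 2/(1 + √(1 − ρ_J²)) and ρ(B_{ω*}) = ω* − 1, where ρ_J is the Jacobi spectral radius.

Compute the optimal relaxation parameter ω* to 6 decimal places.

ω* = 1.957010

With n=142, ρ(Jacobi) = cos(π/143) = 0.999759.
√(1−ρ_J²) simplifies to sin(π/143) = 0.0219674.
ω* = 2/(1 + 0.0219674) = 2/1.0219674 = 1.957010.
and ρ(B_{ω*}) = 1.957010 − 1 = 0.957010.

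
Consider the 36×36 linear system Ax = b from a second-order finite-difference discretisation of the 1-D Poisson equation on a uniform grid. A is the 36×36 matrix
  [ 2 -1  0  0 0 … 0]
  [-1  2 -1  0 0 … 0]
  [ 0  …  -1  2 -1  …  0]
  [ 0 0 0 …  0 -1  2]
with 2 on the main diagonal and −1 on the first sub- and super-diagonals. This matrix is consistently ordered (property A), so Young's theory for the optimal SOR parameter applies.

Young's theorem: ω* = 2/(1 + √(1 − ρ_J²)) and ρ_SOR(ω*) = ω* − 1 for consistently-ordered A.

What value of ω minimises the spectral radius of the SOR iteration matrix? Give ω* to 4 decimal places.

½·tridiag(1,0,1) at n=36: λ_k = cos(kπ/37); max |λ| at k=1 ⇒ ρ_J = cos(π/37) ≈ 0.9964.
√(1−ρ_J²) = |sin(π/37)| = 0.08481
ω* = 2 / (1 + 0.08481) = 2 / 1.08481 ≈ 1.8436.
and ρ(B_{ω*}) = 1.8436 − 1 = 0.8436.

ω* = 1.8436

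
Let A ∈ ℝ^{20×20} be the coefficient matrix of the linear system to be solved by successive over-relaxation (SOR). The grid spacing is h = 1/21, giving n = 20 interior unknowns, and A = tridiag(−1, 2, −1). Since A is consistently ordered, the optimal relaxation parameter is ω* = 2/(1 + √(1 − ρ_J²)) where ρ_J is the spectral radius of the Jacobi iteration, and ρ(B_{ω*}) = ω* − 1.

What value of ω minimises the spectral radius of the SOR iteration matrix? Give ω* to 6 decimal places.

n=20: λ(B_J) = 1 − λ(A)/2 = cos(kπ/21); k=1 gives ρ_J = 0.988831.
√(1 − cos²(π/21)) = sin(π/21) ≈ 0.1490423.
Young: ω* = 2/(1+√(1−ρ_J²)) = 2/(1+0.1490423) = 2/1.1490423 = 1.740580.
[ρ_SOR] ω* − 1 = 0.740580.

ω* = 1.740580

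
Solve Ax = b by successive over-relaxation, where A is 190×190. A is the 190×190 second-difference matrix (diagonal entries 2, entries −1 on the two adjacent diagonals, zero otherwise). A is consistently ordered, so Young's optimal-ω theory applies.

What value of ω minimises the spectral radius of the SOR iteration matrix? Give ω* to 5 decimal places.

ω* = 1.96764

n=190: λ(B_J) = 1 − λ(A)/2 = cos(kπ/191); k=1 gives ρ_J = 0.99986.
1 − cos²(π/191) = sin²(π/191) ⇒ √(1−ρ_J²) = sin(π/191) = 0.016447.
[ω*] 2 ÷ (1 + 0.016447) = 2 ÷ 1.016447 = 1.96764.
At ω = 1.96764 every |λ(B_ω)| = ω−1, so ρ_SOR = 0.96764.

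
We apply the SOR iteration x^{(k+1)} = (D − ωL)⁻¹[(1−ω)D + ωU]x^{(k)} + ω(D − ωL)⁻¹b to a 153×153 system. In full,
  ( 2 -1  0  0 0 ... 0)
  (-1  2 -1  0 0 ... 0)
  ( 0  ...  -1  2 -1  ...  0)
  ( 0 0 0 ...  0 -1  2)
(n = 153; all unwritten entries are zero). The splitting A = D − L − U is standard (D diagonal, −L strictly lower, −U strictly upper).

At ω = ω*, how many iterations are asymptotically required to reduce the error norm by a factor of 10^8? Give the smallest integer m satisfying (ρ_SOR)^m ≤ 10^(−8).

spectrum of D⁻¹(L+U) = {cos(kπ/154) : 1≤k≤153}; ρ_J = cos(π/154) = 0.9997919.
root = sin(π/154) = 0.0203985  (since 1−cos² = sin²).
ω* = 2/(1 + 0.0203985) = 2/1.0203985 = 1.9600186.
At ω = 1.9600186 every |λ(B_ω)| = ω−1, so ρ_SOR = 0.9600186.
For 8 digits: m = 8·ln10 / (−ln 0.9600186) = 18.4207/0.0408026 = 451.459; round up → m = 452.

m = 452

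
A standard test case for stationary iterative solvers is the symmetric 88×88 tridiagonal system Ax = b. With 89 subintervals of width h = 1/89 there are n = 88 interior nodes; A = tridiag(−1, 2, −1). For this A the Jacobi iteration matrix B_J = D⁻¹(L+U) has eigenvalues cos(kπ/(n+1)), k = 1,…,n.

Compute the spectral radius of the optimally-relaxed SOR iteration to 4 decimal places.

With n=88, ρ(Jacobi) = cos(π/89) = 0.9994.
1 − cos²(π/89) = sin²(π/89) ⇒ √(1−ρ_J²) = sin(π/89) = 0.03529.
Young: ω* = 2/(1+√(1−ρ_J²)) = 2/(1+0.03529) = 2/1.03529 = 1.9318.
Hence ρ(B_{ω*}) = 1.9318 − 1 = 0.9318.

ρ_SOR = 0.9318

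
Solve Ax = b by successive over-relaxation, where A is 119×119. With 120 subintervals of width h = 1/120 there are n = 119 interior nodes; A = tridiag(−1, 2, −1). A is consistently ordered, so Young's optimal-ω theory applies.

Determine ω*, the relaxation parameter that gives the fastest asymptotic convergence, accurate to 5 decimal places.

ω* = 1.94898

With n=119, ρ(Jacobi) = cos(π/120) = 0.99966.
root = sin(π/120) = 0.026177  (since 1−cos² = sin²).
[ω*] 2 ÷ (1 + 0.026177) = 2 ÷ 1.026177 = 1.94898.
and ρ(B_{ω*}) = 1.94898 − 1 = 0.94898.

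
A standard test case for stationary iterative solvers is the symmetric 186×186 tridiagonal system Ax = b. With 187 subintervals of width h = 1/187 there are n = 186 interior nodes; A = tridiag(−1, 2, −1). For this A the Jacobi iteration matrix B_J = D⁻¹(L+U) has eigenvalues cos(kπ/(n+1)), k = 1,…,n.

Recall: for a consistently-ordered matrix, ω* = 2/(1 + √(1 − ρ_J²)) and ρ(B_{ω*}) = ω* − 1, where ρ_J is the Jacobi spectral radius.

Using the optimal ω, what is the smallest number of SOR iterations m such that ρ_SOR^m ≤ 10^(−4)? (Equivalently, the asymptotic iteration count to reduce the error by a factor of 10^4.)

n=186: λ(B_J) = 1 − λ(A)/2 = cos(kπ/187); k=1 gives ρ_J = 0.9998589.
√(1−ρ_J²) = |sin(π/187)| = 0.0167992
ω* = 2/(1 + 0.0167992) = 2/1.0167992 = 1.9669567.
ρ(B_{ω*}) = ω*−1 = 0.9669567
ρ_SOR^m ≤ 10^(−4) ⇔ m ≥ 4·ln10/(−ln 0.9669567) = 9.21034/0.0336016 = 274.104; m = ⌈274.104⌉ = 275.

m = 275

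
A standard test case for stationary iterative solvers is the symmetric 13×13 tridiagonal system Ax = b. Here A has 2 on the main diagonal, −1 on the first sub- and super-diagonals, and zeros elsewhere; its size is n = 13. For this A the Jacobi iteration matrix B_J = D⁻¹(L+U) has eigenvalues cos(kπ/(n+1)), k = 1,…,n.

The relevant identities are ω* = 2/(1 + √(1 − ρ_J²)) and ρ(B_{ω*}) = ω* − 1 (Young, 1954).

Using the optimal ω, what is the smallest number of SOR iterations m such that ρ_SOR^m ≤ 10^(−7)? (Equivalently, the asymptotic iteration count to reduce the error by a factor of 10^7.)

m = 36

½·tridiag(1,0,1) at n=13: λ_k = cos(kπ/14); max |λ| at k=1 ⇒ ρ_J = cos(π/14) ≈ 0.9749279.
1 − cos²(π/14) = sin²(π/14) ⇒ √(1−ρ_J²) = sin(π/14) = 0.2225209.
ω* = 2/(1+0.2225209) = 1.6359639
ρ_SOR = ω* − 1 = 1.6359639 − 1 = 0.6359639.
ρ_SOR^m ≤ 10^(−7) ⇔ m ≥ 7·ln10/(−ln 0.6359639) = 16.1181/0.452613 = 35.611; m = ⌈35.611⌉ = 36.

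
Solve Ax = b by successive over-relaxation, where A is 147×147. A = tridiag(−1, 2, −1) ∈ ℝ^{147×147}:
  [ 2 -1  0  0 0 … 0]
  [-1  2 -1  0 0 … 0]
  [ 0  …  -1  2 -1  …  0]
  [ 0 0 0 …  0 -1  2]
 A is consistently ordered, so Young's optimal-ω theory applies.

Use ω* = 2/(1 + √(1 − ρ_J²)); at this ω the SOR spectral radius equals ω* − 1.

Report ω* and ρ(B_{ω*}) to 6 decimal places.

ω* = 1.958432, ρ_SOR = 0.958432

[ρ_J] n=147: ρ(B_J) = cos(π/(n+1)) = cos(π/148) = 0.999775.
√(1−ρ_J²) simplifies to sin(π/148) = 0.0212254.
ω* = 2/(1+0.0212254) = 1.958432
Hence ρ(B_{ω*}) = 1.958432 − 1 = 0.958432.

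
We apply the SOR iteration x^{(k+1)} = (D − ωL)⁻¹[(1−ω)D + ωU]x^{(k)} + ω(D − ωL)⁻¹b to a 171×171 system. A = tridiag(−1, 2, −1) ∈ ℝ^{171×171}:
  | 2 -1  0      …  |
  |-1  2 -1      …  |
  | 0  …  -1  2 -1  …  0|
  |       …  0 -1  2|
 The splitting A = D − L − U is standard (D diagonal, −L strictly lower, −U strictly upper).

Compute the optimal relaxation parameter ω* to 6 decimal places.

ω* = 1.964127

[ρ_J] n=171: ρ(B_J) = cos(π/(n+1)) = cos(π/172) = 0.999833.
√(1 − cos²(π/172)) = sin(π/172) ≈ 0.0182641.
So ω* = 2/1.0182641 = 1.964127 (Young).
At ω = 1.964127 every |λ(B_ω)| = ω−1, so ρ_SOR = 0.964127.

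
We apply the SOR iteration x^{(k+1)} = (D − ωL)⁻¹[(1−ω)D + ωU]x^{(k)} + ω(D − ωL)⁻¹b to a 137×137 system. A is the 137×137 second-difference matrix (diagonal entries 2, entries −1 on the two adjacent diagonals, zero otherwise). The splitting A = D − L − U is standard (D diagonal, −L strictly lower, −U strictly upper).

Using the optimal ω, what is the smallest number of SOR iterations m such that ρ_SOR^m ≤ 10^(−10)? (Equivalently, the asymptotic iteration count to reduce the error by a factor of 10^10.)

m = 506

n=137: λ(B_J) = 1 − λ(A)/2 = cos(kπ/138); k=1 gives ρ_J = 0.9997409.
√(1 − cos²(π/138)) = sin(π/138) ≈ 0.0227632.
So ω* = 2/1.0227632 = 1.9554869 (Young).
At ω = 1.9554869 every |λ(B_ω)| = ω−1, so ρ_SOR = 0.9554869.
ρ_SOR^m ≤ 10^(−10) ⇔ m ≥ 10·ln10/(−ln 0.9554869) = 23.0259/0.0455342 = 505.684; m = ⌈505.684⌉ = 506.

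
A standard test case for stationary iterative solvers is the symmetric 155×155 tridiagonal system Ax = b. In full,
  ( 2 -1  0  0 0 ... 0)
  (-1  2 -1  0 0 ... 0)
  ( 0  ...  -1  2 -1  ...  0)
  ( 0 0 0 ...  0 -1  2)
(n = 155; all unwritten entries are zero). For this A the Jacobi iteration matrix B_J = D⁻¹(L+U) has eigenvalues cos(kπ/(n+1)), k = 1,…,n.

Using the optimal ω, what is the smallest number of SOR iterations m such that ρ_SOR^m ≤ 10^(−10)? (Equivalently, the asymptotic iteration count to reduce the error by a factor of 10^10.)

m = 572

[ρ_J] n=155: ρ(B_J) = cos(π/(n+1)) = cos(π/156) = 0.9997972.
√(1−ρ_J²) simplifies to sin(π/156) = 0.0201371.
ω* = 2/(1+0.0201371) = 1.9605208
[ρ_SOR] ω* − 1 = 0.9605208.
(0.9605208)^m ≤ 10^{−10}  ⇒  m·ln(0.9605208) ≤ −10·ln10  ⇒  m ≥ 571.652  ⇒  m = 572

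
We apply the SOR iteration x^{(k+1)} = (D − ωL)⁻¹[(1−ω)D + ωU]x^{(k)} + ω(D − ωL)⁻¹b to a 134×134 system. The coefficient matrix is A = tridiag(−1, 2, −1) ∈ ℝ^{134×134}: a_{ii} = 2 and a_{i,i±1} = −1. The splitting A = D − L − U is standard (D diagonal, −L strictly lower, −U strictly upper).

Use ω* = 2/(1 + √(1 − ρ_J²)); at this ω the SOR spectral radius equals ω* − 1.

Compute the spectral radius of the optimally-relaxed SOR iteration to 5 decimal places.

ρ_J = max_k |cos(kπ/135)| = cos(π/135) = 0.99973
√(1−ρ_J²) simplifies to sin(π/135) = 0.023269.
[ω*] 2 ÷ (1 + 0.023269) = 2 ÷ 1.023269 = 1.95452.
ρ(B_{ω*}) = ω*−1 = 0.95452

ρ_SOR = 0.95452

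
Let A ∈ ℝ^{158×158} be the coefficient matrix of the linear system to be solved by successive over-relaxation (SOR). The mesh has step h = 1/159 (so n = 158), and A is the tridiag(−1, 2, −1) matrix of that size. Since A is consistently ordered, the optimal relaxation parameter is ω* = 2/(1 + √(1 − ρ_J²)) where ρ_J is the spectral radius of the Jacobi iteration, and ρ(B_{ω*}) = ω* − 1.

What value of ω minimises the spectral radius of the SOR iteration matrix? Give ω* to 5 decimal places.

ω* = 1.96125

ρ_J = max_k |cos(kπ/159)| = cos(π/159) = 0.99980
√(1−ρ_J²) = |sin(π/159)| = 0.019757
ω* = 2 / (1 + 0.019757) = 2 / 1.019757 ≈ 1.96125.
[ρ_SOR] ω* − 1 = 0.96125.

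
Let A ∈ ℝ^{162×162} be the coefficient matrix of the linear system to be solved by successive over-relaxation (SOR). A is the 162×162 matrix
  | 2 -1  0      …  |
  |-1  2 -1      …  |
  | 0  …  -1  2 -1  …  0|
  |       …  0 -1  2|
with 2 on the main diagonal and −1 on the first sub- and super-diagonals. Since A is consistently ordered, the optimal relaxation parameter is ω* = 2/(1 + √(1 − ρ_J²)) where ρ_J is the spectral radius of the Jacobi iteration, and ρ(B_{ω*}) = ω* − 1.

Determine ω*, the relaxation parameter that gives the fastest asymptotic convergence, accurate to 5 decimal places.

spectrum of D⁻¹(L+U) = {cos(kπ/163) : 1≤k≤162}; ρ_J = cos(π/163) = 0.99981.
root = sin(π/163) = 0.019272  (since 1−cos² = sin²).
So ω* = 2/1.019272 = 1.96218 (Young).
Hence ρ(B_{ω*}) = 1.96218 − 1 = 0.96218.

ω* = 1.96218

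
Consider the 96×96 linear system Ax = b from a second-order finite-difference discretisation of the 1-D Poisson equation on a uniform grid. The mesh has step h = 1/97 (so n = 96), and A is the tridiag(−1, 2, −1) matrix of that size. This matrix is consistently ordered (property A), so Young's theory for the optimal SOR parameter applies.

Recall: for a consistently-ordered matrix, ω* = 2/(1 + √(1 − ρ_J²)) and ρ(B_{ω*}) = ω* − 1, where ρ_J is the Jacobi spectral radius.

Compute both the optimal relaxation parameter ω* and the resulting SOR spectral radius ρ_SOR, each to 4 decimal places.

ω* = 1.9373, ρ_SOR = 0.9373

n=96: λ(B_J) = 1 − λ(A)/2 = cos(kπ/97); k=1 gives ρ_J = 0.9995.
√(1 − cos²(π/97)) = sin(π/97) ≈ 0.03238.
So ω* = 2/1.03238 = 1.9373 (Young).
and ρ(B_{ω*}) = 1.9373 − 1 = 0.9373.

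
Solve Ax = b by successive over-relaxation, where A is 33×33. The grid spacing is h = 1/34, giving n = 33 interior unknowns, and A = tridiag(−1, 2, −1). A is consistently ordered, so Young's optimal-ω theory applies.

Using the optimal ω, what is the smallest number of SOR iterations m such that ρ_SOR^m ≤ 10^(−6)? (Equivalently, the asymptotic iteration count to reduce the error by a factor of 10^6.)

m = 75

[ρ_J] n=33: ρ(B_J) = cos(π/(n+1)) = cos(π/34) = 0.9957342.
root = sin(π/34) = 0.0922684  (since 1−cos² = sin²).
Young: ω* = 2/(1+√(1−ρ_J²)) = 2/(1+0.0922684) = 2/1.0922684 = 1.8310518.
and ρ(B_{ω*}) = 1.8310518 − 1 = 0.8310518.
ρ_SOR^m ≤ 10^(−6) ⇔ m ≥ 6·ln10/(−ln 0.8310518) = 13.8155/0.185063 = 74.653; m = ⌈74.653⌉ = 75.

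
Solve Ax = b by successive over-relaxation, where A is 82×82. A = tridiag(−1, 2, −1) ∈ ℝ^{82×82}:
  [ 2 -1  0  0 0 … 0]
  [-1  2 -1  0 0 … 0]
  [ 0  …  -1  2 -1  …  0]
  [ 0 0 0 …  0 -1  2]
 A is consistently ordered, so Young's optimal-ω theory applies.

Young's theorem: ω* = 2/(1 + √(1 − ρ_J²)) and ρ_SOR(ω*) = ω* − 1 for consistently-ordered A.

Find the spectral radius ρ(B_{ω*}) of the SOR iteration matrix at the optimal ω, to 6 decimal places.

ρ_SOR = 0.927077

spectrum of D⁻¹(L+U) = {cos(kπ/83) : 1≤k≤82}; ρ_J = cos(π/83) = 0.999284.
1 − cos²(π/83) = sin²(π/83) ⇒ √(1−ρ_J²) = sin(π/83) = 0.0378415.
ω* = 2 / (1 + 0.0378415) = 2 / 1.0378415 ≈ 1.927077.
and ρ(B_{ω*}) = 1.927077 − 1 = 0.927077.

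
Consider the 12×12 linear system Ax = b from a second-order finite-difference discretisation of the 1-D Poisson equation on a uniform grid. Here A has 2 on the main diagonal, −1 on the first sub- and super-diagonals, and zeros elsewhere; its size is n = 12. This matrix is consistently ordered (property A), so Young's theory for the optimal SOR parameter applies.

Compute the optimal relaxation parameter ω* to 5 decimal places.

ω* = 1.61379

n=12: λ(B_J) = 1 − λ(A)/2 = cos(kπ/13); k=1 gives ρ_J = 0.97094.
√(1 − cos²(π/13)) = sin(π/13) ≈ 0.239316.
ω* = 2/(1+0.239316) = 1.61379
Hence ρ(B_{ω*}) = 1.61379 − 1 = 0.61379.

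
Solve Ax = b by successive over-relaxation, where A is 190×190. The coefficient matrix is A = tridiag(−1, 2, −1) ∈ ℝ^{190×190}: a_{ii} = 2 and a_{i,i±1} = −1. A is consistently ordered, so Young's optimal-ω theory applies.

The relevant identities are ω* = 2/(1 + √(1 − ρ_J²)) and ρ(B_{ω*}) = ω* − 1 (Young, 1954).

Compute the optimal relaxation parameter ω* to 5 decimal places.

½·tridiag(1,0,1) at n=190: λ_k = cos(kπ/191); max |λ| at k=1 ⇒ ρ_J = cos(π/191) ≈ 0.99986.
√(1−ρ_J²) simplifies to sin(π/191) = 0.016447.
ω* = 2 / (1 + 0.016447) = 2 / 1.016447 ≈ 1.96764.
At ω = 1.96764 every |λ(B_ω)| = ω−1, so ρ_SOR = 0.96764.

ω* = 1.96764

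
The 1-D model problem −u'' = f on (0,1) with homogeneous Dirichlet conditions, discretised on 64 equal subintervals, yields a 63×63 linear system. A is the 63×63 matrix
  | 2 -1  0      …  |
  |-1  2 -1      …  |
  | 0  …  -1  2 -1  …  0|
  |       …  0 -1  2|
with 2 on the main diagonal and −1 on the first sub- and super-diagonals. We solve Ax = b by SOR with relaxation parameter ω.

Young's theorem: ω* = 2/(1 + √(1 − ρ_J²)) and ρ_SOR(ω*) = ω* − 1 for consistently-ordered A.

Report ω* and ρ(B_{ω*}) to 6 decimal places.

B_J for the 63×63 system has eigenvalues cos(kπ/64); ρ_J = cos(π/64) = 0.998795.
root = sin(π/64) = 0.0490677  (since 1−cos² = sin²).
ω* = 2 / (1 + 0.0490677) = 2 / 1.0490677 ≈ 1.906455.
Hence ρ(B_{ω*}) = 1.906455 − 1 = 0.906455.

ω* = 1.906455, ρ_SOR = 0.906455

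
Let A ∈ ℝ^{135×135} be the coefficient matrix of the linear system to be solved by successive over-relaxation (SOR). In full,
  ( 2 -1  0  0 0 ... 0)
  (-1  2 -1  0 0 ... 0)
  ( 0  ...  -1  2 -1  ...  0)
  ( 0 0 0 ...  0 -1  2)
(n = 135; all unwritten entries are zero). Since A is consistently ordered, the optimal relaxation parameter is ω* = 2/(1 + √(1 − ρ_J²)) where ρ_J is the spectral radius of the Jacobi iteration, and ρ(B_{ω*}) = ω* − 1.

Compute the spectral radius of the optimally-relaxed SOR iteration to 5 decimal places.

ρ_SOR = 0.95485

n=135: λ(B_J) = 1 − λ(A)/2 = cos(kπ/136); k=1 gives ρ_J = 0.99973.
√(1−ρ_J²) = |sin(π/136)| = 0.023098
ω* = 2/(1+0.023098) = 1.95485
and ρ(B_{ω*}) = 1.95485 − 1 = 0.95485.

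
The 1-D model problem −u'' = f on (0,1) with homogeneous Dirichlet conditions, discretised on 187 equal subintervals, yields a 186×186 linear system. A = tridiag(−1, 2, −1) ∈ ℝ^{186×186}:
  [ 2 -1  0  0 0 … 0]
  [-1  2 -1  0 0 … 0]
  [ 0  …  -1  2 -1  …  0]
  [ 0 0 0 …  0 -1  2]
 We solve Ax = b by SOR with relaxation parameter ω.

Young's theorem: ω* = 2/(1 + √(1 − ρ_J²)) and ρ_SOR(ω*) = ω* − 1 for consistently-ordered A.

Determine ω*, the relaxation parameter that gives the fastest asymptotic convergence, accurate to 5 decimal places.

ω* = 1.96696

With n=186, ρ(Jacobi) = cos(π/187) = 0.99986.
1 − cos²(π/187) = sin²(π/187) ⇒ √(1−ρ_J²) = sin(π/187) = 0.016799.
So ω* = 2/1.016799 = 1.96696 (Young).
ρ_SOR = ω* − 1 = 1.96696 − 1 = 0.96696.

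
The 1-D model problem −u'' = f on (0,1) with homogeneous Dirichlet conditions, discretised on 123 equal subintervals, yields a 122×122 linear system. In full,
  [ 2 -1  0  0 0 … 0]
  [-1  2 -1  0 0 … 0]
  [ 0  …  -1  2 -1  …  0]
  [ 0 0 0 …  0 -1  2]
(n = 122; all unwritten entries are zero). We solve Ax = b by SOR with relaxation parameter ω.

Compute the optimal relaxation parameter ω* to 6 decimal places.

ω* = 1.950195

½·tridiag(1,0,1) at n=122: λ_k = cos(kπ/123); max |λ| at k=1 ⇒ ρ_J = cos(π/123) ≈ 0.999674.
√(1−ρ_J²) = |sin(π/123)| = 0.0255386
Then 2/(1+√(1−ρ_J²)) = 2/(1+0.0255386); ω* = 2/1.0255386 = 1.950195.
At ω = 1.950195 every |λ(B_ω)| = ω−1, so ρ_SOR = 0.950195.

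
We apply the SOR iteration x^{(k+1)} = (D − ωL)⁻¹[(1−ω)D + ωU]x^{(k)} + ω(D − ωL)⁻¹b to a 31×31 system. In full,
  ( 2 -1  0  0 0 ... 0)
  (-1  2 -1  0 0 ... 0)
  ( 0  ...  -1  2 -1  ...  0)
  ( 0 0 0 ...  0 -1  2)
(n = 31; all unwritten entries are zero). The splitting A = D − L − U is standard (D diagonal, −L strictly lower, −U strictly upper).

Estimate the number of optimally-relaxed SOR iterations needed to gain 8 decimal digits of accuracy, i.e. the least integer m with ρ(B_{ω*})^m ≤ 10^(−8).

m = 94

B_J for the 31×31 system has eigenvalues cos(kπ/32); ρ_J = cos(π/32) = 0.9951847.
1 − cos²(π/32) = sin²(π/32) ⇒ √(1−ρ_J²) = sin(π/32) = 0.0980171.
Young: ω* = 2/(1+√(1−ρ_J²)) = 2/(1+0.0980171) = 2/1.0980171 = 1.8214653.
ρ_SOR = ω* − 1 = 1.8214653 − 1 = 0.8214653.
For 8 digits: m = 8·ln10 / (−ln 0.8214653) = 18.4207/0.196666 = 93.665; round up → m = 94.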